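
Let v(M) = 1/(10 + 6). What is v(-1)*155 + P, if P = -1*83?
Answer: -1173/16 ≈ -73.313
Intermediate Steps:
P = -83
v(M) = 1/16
v(-1)*155 + P = (1/16)*155 - 83 = 155/16 - 83 = -1173/16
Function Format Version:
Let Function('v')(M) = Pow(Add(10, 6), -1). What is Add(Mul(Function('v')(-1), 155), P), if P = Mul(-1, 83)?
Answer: Rational(-1173, 16) ≈ -73.313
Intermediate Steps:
P = -83
Function('v')(M) = Rational(1, 16) (Function('v')(M) = Pow(16, -1) = Rational(1, 16))
Add(Mul(Function('v')(-1), 155), P) = Add(Mul(Rational(1, 16), 155), -83) = Add(Rational(155, 16), -83) = Rational(-1173, 16)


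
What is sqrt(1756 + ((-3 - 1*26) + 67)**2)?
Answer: 40*sqrt(2) ≈ 56.569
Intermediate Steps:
sqrt(1756 + ((-3 - 1*26) + 67)**2) = sqrt(1756 + ((-3 - 26) + 67)**2) = sqrt(1756 + (-29 + 67)**2) = sqrt(1756 + 38**2) = sqrt(1756 + 1444) = sqrt(3200) = 40*sqrt(2)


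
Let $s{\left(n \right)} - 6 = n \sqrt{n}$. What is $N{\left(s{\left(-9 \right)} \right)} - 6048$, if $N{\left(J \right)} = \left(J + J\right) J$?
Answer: $-7434 - 648 i \approx -7434.0 - 648.0 i$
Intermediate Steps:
$s{\left(n \right)} = 6 + n^{\frac{3}{2}}$ ($s{\left(n \right)} = 6 + n \sqrt{n} = 6 + n^{\frac{3}{2}}$)
$N{\left(J \right)} = 2 J^{2}$ ($N{\left(J \right)} = 2 J J = 2 J^{2}$)
$N{\left(s{\left(-9 \right)} \right)} - 6048 = 2 \left(6 + \left(-9\right)^{\frac{3}{2}}\right)^{2} - 6048 = 2 \left(6 - 27 i\right)^{2} - 6048 = -6048 + 2 \left(6 - 27 i\right)^{2}$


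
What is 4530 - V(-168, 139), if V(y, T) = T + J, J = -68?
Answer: 4459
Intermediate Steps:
V(y, T) = -68 + T (V(y, T) = T - 68 = -68 + T)
4530 - V(-168, 139) = 4530 - (-68 + 139) = 4530 - 1*71 = 4530 - 71 = 4459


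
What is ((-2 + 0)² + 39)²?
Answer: 1849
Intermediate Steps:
((-2 + 0)² + 39)² = ((-2)² + 39)² = (4 + 39)² = 43² = 1849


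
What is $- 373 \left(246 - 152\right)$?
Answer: $-35062$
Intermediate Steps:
$- 373 \left(246 - 152\right) = \left(-373\right) 94 = -35062$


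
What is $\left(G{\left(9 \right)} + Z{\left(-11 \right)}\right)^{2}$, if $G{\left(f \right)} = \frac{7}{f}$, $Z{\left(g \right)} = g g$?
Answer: $\frac{1201216}{81} \approx 14830.0$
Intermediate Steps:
$Z{\left(g \right)} = g^{2}$
$\left(G{\left(9 \right)} + Z{\left(-11 \right)}\right)^{2} = \left(\frac{7}{9} + \left(-11\right)^{2}\right)^{2} = \left(7 \cdot \frac{1}{9} + 121\right)^{2} = \left(\frac{7}{9} + 121\right)^{2} = \left(\frac{1096}{9}\right)^{2} = \frac{1201216}{81}$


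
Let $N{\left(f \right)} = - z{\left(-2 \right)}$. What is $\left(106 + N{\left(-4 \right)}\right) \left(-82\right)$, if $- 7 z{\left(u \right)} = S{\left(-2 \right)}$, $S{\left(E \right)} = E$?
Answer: $- \frac{60680}{7} \approx -8668.6$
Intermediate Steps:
$z{\left(u \right)} = \frac{2}{7}$ ($z{\left(u \right)} = \left(- \frac{1}{7}\right) \left(-2\right) = \frac{2}{7}$)
$N{\left(f \right)} = - \frac{2}{7}$ ($N{\left(f \right)} = \left(-1\right) \frac{2}{7} = - \frac{2}{7}$)
$\left(106 + N{\left(-4 \right)}\right) \left(-82\right) = \left(106 - \frac{2}{7}\right) \left(-82\right) = \frac{740}{7} \left(-82\right) = - \frac{60680}{7}$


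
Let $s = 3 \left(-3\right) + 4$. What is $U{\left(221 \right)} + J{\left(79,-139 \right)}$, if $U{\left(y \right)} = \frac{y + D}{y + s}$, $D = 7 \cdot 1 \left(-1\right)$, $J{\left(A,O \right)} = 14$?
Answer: $\frac{1619}{108} \approx 14.991$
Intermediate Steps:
$D = -7$ ($D = 7 \left(-1\right) = -7$)
$s = -5$ ($s = -9 + 4 = -5$)
$U{\left(y \right)} = \frac{-7 + y}{-5 + y}$ ($U{\left(y \right)} = \frac{y - 7}{y - 5} = \frac{-7 + y}{-5 + y}$)
$U{\left(221 \right)} + J{\left(79,-139 \right)} = \frac{-7 + 221}{-5 + 221} + 14 = \frac{1}{216} \cdot 214 + 14 = \frac{107}{108} + 14 = \frac{1619}{108}$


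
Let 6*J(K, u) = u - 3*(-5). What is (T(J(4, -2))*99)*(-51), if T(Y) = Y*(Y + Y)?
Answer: -94809/2 ≈ -47405.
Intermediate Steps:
J(K, u) = 5/2 + u/6 (J(K, u) = (u - 3*(-5))/6 = (u + 15)/6 = (15 + u)/6 = 5/2 + u/6)
T(Y) = 2*Y² (T(Y) = Y*(2*Y) = 2*Y²)
(T(J(4, -2))*99)*(-51) = ((2*(5/2 + (⅙)*(-2))²)*99)*(-51) = ((2*(5/2 - ⅓)²)*99)*(-51) = ((2*(13/6)²)*99)*(-51) = ((2*(169/36))*99)*(-51) = ((169/18)*99)*(-51) = (1859/2)*(-51) = -94809/2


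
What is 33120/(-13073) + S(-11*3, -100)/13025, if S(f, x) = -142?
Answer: -433244366/170275825 ≈ -2.5444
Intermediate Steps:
33120/(-13073) + S(-11*3, -100)/13025 = 33120/(-13073) - 142/13025 = 33120*(-1/13073) - 142*1/13025 = -33120/13073 - 142/13025 = -433244366/170275825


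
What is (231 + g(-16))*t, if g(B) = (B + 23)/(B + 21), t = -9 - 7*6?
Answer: -59262/5 ≈ -11852.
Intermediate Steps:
t = -51 (t = -9 - 42 = -51)
g(B) = (23 + B)/(21 + B)
(231 + g(-16))*t = (231 + (23 - 16)/(21 - 16))*(-51) = (231 + 7/5)*(-51) = (1162/5)*(-51) = -59262/5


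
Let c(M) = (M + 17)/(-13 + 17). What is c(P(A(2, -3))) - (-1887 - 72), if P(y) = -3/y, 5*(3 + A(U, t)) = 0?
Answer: 3927/2 ≈ 1963.5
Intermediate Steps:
A(U, t) = -3 (A(U, t) = -3 + (⅕)*0 = -3 + 0 = -3)
c(M) = 17/4 + M/4 (c(M) = (17 + M)/4 = (17 + M)*(¼) = 17/4 + M/4)
c(P(A(2, -3))) - (-1887 - 72) = (17/4 + (-3/(-3))/4) - (-1887 - 72) = (17/4 + (-3*(-⅓))/4) - 1*(-1959) = (17/4 + (¼)*1) + 1959 = (17/4 + ¼) + 1959 = 9/2 + 1959 = 3927/2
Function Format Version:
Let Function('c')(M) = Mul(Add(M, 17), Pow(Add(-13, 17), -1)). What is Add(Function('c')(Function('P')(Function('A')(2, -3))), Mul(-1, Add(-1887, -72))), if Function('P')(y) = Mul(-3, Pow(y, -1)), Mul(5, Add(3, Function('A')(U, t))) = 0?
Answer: Rational(3927, 2) ≈ 1963.5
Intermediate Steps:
Function('A')(U, t) = -3 (Function('A')(U, t) = Add(-3, Mul(Rational(1, 5), 0)) = Add(-3, 0) = -3)
Function('c')(M) = Add(Rational(17, 4), Mul(Rational(1, 4), M)) (Function('c')(M) = Mul(Add(17, M), Pow(4, -1)) = Mul(Add(17, M), Rational(1, 4)) = Add(Rational(17, 4), Mul(Rational(1, 4), M)))
Add(Function('c')(Function('P')(Function('A')(2, -3))), Mul(-1, Add(-1887, -72))) = Add(Add(Rational(17, 4), Mul(Rational(1, 4), Mul(-3, Pow(-3, -1)))), Mul(-1, Add(-1887, -72))) = Add(Add(Rational(17, 4), Mul(Rational(1, 4), Mul(-3, Rational(-1, 3)))), Mul(-1, -1959)) = Add(Add(Rational(17, 4), Mul(Rational(1, 4), 1)), 1959) = Add(Add(Rational(17, 4), Rational(1, 4)), 1959) = Add(Rational(9, 2), 1959) = Rational(3927, 2)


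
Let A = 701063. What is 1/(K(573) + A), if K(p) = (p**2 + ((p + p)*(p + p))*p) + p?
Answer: 1/753560033 ≈ 1.3270e-9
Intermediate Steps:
K(p) = p + p**2 + 4*p**3 (K(p) = (p**2 + ((2*p)*(2*p))*p) + p = (p**2 + (4*p**2)*p) + p = (p**2 + 4*p**3) + p = p + p**2 + 4*p**3)
1/(K(573) + A) = 1/(573*(1 + 573 + 4*573**2) + 701063) = 1/(573*(1 + 573 + 4*328329) + 701063) = 1/(573*(1 + 573 + 1313316) + 701063) = 1/(573*1313890 + 701063) = 1/(752858970 + 701063) = 1/753560033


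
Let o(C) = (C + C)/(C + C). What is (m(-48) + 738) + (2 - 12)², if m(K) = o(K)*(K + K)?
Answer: 742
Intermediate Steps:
o(C) = 1 (o(C) = (2*C)/((2*C)) = (2*C)*(1/(2*C)) = 1)
m(K) = 2*K (m(K) = 1*(K + K) = 1*(2*K) = 2*K)
(m(-48) + 738) + (2 - 12)² = (2*(-48) + 738) + (2 - 12)² = (-96 + 738) + (-10)² = 642 + 100 = 742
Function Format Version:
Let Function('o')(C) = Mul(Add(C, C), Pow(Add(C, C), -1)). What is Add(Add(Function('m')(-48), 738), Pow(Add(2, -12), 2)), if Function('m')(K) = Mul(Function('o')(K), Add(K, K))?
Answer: 742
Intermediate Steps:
Function('o')(C) = 1 (Function('o')(C) = Mul(Mul(2, C), Pow(Mul(2, C), -1)) = Mul(Mul(2, C), Mul(Rational(1, 2), Pow(C, -1))) = 1)
Function('m')(K) = Mul(2, K) (Function('m')(K) = Mul(1, Add(K, K)) = Mul(1, Mul(2, K)) = Mul(2, K))
Add(Add(Function('m')(-48), 738), Pow(Add(2, -12), 2)) = Add(Add(Mul(2, -48), 738), Pow(Add(2, -12), 2)) = Add(Add(-96, 738), Pow(-10, 2)) = Add(642, 100) = 742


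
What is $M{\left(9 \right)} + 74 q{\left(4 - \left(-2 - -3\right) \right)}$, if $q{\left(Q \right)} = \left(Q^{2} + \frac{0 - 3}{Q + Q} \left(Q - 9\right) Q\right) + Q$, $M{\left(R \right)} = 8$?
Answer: $1562$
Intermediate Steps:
$q{\left(Q \right)} = \frac{27}{2} + Q^{2} - \frac{Q}{2}$ ($q{\left(Q \right)} = \left(Q^{2} + - \frac{3}{2 Q} \left(-9 + Q\right) Q\right) + Q = \left(Q^{2} + - \frac{3 \left(-9 + Q\right)}{2 Q} Q\right) + Q = \left(Q^{2} - \left(- \frac{27}{2} + \frac{3 Q}{2}\right)\right) + Q = \left(\frac{27}{2} + Q^{2} - \frac{3 Q}{2}\right) + Q = \frac{27}{2} + Q^{2} - \frac{Q}{2}$)
$M{\left(9 \right)} + 74 q{\left(4 - \left(-2 - -3\right) \right)} = 8 + 74 \left(\frac{27}{2} + \left(4 - \left(-2 - -3\right)\right)^{2} - \frac{4 - \left(-2 - -3\right)}{2}\right) = 8 + 74 \left(\frac{27}{2} + \left(4 - \left(-2 + 3\right)\right)^{2} - \frac{4 - \left(-2 + 3\right)}{2}\right) = 8 + 74 \left(\frac{27}{2} + \left(4 - 1\right)^{2} - \frac{4 - 1}{2}\right) = 8 + 74 \left(\frac{27}{2} + 3^{2} - \frac{3}{2}\right) = 8 + 74 \left(\frac{27}{2} + 9 - \frac{3}{2}\right) = 8 + 74 \cdot 21 = 8 + 1554 = 1562$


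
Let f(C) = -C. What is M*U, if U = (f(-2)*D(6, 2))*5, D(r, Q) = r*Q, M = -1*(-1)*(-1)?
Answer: -120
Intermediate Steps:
M = -1 (M = 1*(-1) = -1)
D(r, Q) = Q*r
U = 120 (U = ((-1*(-2))*(2*6))*5 = (2*12)*5 = 24*5 = 120)
M*U = -1*120 = -120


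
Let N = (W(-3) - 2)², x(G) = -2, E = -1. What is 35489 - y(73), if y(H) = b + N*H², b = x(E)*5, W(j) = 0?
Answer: 14183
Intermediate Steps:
N = 4 (N = (0 - 2)² = (-2)² = 4)
b = -10 (b = -2*5 = -10)
y(H) = -10 + 4*H²
35489 - y(73) = 35489 - (-10 + 4*73²) = 35489 - (-10 + 4*5329) = 35489 - (-10 + 21316) = 35489 - 1*21306 = 35489 - 21306 = 14183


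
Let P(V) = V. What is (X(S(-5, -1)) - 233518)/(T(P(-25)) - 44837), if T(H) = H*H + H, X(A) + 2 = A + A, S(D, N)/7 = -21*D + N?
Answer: 232064/44237 ≈ 5.2459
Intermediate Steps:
S(D, N) = -147*D + 7*N (S(D, N) = 7*(-21*D + N) = 7*(N - 21*D) = -147*D + 7*N)
X(A) = -2 + 2*A (X(A) = -2 + (A + A) = -2 + 2*A)
T(H) = H + H² (T(H) = H² + H = H + H²)
(X(S(-5, -1)) - 233518)/(T(P(-25)) - 44837) = ((-2 + 2*(-147*(-5) + 7*(-1))) - 233518)/(-25*(1 - 25) - 44837) = ((-2 + 2*(735 - 7)) - 233518)/(-25*(-24) - 44837) = ((-2 + 2*728) - 233518)/(600 - 44837) = ((-2 + 1456) - 233518)/(-44237) = (1454 - 233518)*(-1/44237) = -232064*(-1/44237) = 232064/44237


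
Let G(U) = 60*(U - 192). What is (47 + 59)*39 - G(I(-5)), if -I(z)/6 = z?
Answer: 13854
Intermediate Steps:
I(z) = -6*z
G(U) = -11520 + 60*U (G(U) = 60*(-192 + U) = -11520 + 60*U)
(47 + 59)*39 - G(I(-5)) = (47 + 59)*39 - (-11520 + 60*(-6*(-5))) = 106*39 - (-11520 + 60*30) = 4134 - (-11520 + 1800) = 4134 - 1*(-9720) = 4134 + 9720 = 13854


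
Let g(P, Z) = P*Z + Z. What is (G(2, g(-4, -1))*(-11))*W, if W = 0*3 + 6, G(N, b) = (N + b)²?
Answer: -1650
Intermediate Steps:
g(P, Z) = Z + P*Z
W = 6 (W = 0 + 6 = 6)
(G(2, g(-4, -1))*(-11))*W = ((2 - (1 - 4))²*(-11))*6 = ((2 - 1*(-3))²*(-11))*6 = ((2 + 3)²*(-11))*6 = (5²*(-11))*6 = (25*(-11))*6 = -275*6 = -1650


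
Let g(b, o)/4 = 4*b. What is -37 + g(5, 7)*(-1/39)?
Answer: -1523/39 ≈ -39.051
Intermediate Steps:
g(b, o) = 16*b (g(b, o) = 4*(4*b) = 16*b)
-37 + g(5, 7)*(-1/39) = -37 + (16*5)*(-1/39) = -37 + 80*(-1*1/39) = -37 + 80*(-1/39) = -37 - 80/39 = -1523/39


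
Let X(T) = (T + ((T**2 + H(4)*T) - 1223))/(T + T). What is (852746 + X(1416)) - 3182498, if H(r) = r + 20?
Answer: -6595818431/2832 ≈ -2.3290e+6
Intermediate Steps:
H(r) = 20 + r
X(T) = (-1223 + T**2 + 25*T)/(2*T) (X(T) = (T + ((T**2 + (20 + 4)*T) - 1223))/(T + T) = (T + ((T**2 + 24*T) - 1223))/((2*T)) = (T + (-1223 + T**2 + 24*T))*(1/(2*T)) = (-1223 + T**2 + 25*T)*(1/(2*T)) = (-1223 + T**2 + 25*T)/(2*T))
(852746 + X(1416)) - 3182498 = (852746 + (1/2)*(-1223 + 1416*(25 + 1416))/1416) - 3182498 = (852746 + (1/2)*(1/1416)*(-1223 + 1416*1441)) - 3182498 = (852746 + (1/2)*(1/1416)*(-1223 + 2040456)) - 3182498 = (852746 + (1/2)*(1/1416)*2039233) - 3182498 = (852746 + 2039233/2832) - 3182498 = 2417015905/2832 - 3182498 = -6595818431/2832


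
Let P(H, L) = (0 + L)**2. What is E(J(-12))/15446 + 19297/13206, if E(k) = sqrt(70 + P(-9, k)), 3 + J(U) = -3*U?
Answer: 19297/13206 + sqrt(1159)/15446 ≈ 1.4634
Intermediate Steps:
J(U) = -3 - 3*U
P(H, L) = L**2
E(k) = sqrt(70 + k**2)
E(J(-12))/15446 + 19297/13206 = sqrt(70 + (-3 - 3*(-12))**2)/15446 + 19297/13206 = sqrt(70 + (-3 + 36)**2)*(1/15446) + 19297*(1/13206) = sqrt(70 + 33**2)*(1/15446) + 19297/13206 = sqrt(70 + 1089)*(1/15446) + 19297/13206 = sqrt(1159)*(1/15446) + 19297/13206 = sqrt(1159)/15446 + 19297/13206 = 19297/13206 + sqrt(1159)/15446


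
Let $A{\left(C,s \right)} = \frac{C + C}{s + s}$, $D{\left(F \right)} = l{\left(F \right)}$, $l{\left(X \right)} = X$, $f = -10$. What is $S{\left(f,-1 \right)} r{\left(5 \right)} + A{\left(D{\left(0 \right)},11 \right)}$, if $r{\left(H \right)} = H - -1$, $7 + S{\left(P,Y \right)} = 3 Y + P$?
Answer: $-120$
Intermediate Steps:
$D{\left(F \right)} = F$
$S{\left(P,Y \right)} = -7 + P + 3 Y$ ($S{\left(P,Y \right)} = -7 + \left(3 Y + P\right) = -7 + \left(P + 3 Y\right) = -7 + P + 3 Y$)
$A{\left(C,s \right)} = \frac{C}{s}$ ($A{\left(C,s \right)} = \frac{2 C}{2 s} = 2 C \frac{1}{2 s} = \frac{C}{s}$)
$r{\left(H \right)} = 1 + H$ ($r{\left(H \right)} = H + 1 = 1 + H$)
$S{\left(f,-1 \right)} r{\left(5 \right)} + A{\left(D{\left(0 \right)},11 \right)} = \left(-7 - 10 + 3 \left(-1\right)\right) \left(1 + 5\right) + \frac{0}{11} = \left(-7 - 10 - 3\right) 6 + 0 \cdot \frac{1}{11} = \left(-20\right) 6 + 0 = -120 + 0 = -120$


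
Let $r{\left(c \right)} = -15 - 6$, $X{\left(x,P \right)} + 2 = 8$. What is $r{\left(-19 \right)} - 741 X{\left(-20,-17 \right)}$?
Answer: $-4467$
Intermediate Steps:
$X{\left(x,P \right)} = 6$ ($X{\left(x,P \right)} = -2 + 8 = 6$)
$r{\left(c \right)} = -21$ ($r{\left(c \right)} = -15 - 6 = -21$)
$r{\left(-19 \right)} - 741 X{\left(-20,-17 \right)} = -21 - 4446 = -4467$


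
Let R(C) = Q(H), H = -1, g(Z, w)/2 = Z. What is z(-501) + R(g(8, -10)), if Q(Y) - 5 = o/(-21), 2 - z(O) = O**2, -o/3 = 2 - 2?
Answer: -250994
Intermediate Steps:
g(Z, w) = 2*Z
o = 0 (o = -3*(2 - 2) = -3*0 = 0)
z(O) = 2 - O**2
Q(Y) = 5 (Q(Y) = 5 + 0/(-21) = 5 + 0*(-1/21) = 5 + 0 = 5)
R(C) = 5
z(-501) + R(g(8, -10)) = (2 - 1*(-501)**2) + 5 = (2 - 1*251001) + 5 = (2 - 251001) + 5 = -250999 + 5 = -250994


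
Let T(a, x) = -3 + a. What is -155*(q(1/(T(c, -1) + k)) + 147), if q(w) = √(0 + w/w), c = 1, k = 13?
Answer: -22940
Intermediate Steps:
q(w) = 1 (q(w) = √(0 + 1) = √1 = 1)
-155*(q(1/(T(c, -1) + k)) + 147) = -155*(1 + 147) = -155*148 = -22940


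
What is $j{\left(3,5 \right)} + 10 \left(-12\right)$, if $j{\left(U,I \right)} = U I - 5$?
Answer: $-110$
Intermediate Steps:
$j{\left(U,I \right)} = -5 + I U$ ($j{\left(U,I \right)} = I U - 5 = -5 + I U$)
$j{\left(3,5 \right)} + 10 \left(-12\right) = \left(-5 + 5 \cdot 3\right) + 10 \left(-12\right) = \left(-5 + 15\right) - 120 = 10 - 120 = -110$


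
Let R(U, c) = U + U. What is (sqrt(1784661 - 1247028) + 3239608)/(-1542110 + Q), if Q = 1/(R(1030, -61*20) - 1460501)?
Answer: -4724777131128/2249076450511 - 4375323*sqrt(59737)/2249076450511 ≈ -2.1012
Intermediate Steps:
R(U, c) = 2*U
Q = -1/1458441 (Q = 1/(2*1030 - 1460501) = 1/(2060 - 1460501) = 1/(-1458441) = -1/1458441 ≈ -6.8566e-7)
(sqrt(1784661 - 1247028) + 3239608)/(-1542110 + Q) = (sqrt(1784661 - 1247028) + 3239608)/(-1542110 - 1/1458441) = (sqrt(537633) + 3239608)/(-2249076450511/1458441) = (3*sqrt(59737) + 3239608)*(-1458441/2249076450511) = (3239608 + 3*sqrt(59737))*(-1458441/2249076450511) = -4724777131128/2249076450511 - 4375323*sqrt(59737)/2249076450511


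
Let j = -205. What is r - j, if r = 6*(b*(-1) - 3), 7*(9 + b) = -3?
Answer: 1705/7 ≈ 243.57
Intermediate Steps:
b = -66/7 (b = -9 + (⅐)*(-3) = -9 - 3/7 = -66/7 ≈ -9.4286)
r = 270/7 (r = 6*(-66/7*(-1) - 3) = 6*(66/7 - 3) = 6*(45/7) = 270/7 ≈ 38.571)
r - j = 270/7 - 1*(-205) = 270/7 + 205 = 1705/7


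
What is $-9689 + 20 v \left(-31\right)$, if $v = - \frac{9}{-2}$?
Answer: $-12479$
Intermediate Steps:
$v = \frac{9}{2}$ ($v = \left(-9\right) \left(- \frac{1}{2}\right) = \frac{9}{2} \approx 4.5$)
$-9689 + 20 v \left(-31\right) = -9689 + 20 \cdot \frac{9}{2} \left(-31\right) = -9689 + 90 \left(-31\right) = -9689 - 2790 = -12479$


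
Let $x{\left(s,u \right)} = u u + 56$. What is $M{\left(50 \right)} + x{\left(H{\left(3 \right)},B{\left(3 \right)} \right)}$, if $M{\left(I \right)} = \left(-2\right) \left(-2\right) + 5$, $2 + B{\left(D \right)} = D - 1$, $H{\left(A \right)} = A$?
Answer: $65$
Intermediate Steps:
$B{\left(D \right)} = -3 + D$ ($B{\left(D \right)} = -2 + \left(D - 1\right) = -2 + \left(-1 + D\right) = -3 + D$)
$x{\left(s,u \right)} = 56 + u^{2}$ ($x{\left(s,u \right)} = u^{2} + 56 = 56 + u^{2}$)
$M{\left(I \right)} = 9$ ($M{\left(I \right)} = 4 + 5 = 9$)
$M{\left(50 \right)} + x{\left(H{\left(3 \right)},B{\left(3 \right)} \right)} = 9 + \left(56 + \left(-3 + 3\right)^{2}\right) = 9 + \left(56 + 0^{2}\right) = 9 + \left(56 + 0\right) = 9 + 56 = 65$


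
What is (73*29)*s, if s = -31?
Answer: -65627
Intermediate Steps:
(73*29)*s = (73*29)*(-31) = 2117*(-31) = -65627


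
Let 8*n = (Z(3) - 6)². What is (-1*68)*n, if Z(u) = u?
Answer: -153/2 ≈ -76.500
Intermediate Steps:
n = 9/8 (n = (3 - 6)²/8 = (⅛)*(-3)² = (⅛)*9 = 9/8 ≈ 1.1250)
(-1*68)*n = -1*68*(9/8) = -68*9/8 = -153/2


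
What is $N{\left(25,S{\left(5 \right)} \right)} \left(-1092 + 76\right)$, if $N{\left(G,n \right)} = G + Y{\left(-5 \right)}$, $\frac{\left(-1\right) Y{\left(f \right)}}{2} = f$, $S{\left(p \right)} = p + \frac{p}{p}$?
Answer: $-35560$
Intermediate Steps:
$S{\left(p \right)} = 1 + p$ ($S{\left(p \right)} = p + 1 = 1 + p$)
$Y{\left(f \right)} = - 2 f$
$N{\left(G,n \right)} = 10 + G$ ($N{\left(G,n \right)} = G - -10 = G + 10 = 10 + G$)
$N{\left(25,S{\left(5 \right)} \right)} \left(-1092 + 76\right) = \left(10 + 25\right) \left(-1092 + 76\right) = 35 \left(-1016\right) = -35560$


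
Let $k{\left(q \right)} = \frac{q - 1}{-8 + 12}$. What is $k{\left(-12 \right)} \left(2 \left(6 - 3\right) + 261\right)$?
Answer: $- \frac{3471}{4} \approx -867.75$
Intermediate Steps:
$k{\left(q \right)} = - \frac{1}{4} + \frac{q}{4}$ ($k{\left(q \right)} = \frac{-1 + q}{4} = \left(-1 + q\right) \frac{1}{4} = - \frac{1}{4} + \frac{q}{4}$)
$k{\left(-12 \right)} \left(2 \left(6 - 3\right) + 261\right) = \left(- \frac{1}{4} + \frac{1}{4} \left(-12\right)\right) \left(2 \left(6 - 3\right) + 261\right) = \left(- \frac{1}{4} - 3\right) \left(2 \cdot 3 + 261\right) = - \frac{13 \left(6 + 261\right)}{4} = \left(- \frac{13}{4}\right) 267 = - \frac{3471}{4}$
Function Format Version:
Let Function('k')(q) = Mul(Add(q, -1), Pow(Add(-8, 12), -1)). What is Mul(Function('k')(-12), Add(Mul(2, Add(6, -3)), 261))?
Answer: Rational(-3471, 4) ≈ -867.75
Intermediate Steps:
Function('k')(q) = Add(Rational(-1, 4), Mul(Rational(1, 4), q)) (Function('k')(q) = Mul(Add(-1, q), Pow(4, -1)) = Mul(Add(-1, q), Rational(1, 4)) = Add(Rational(-1, 4), Mul(Rational(1, 4), q)))
Mul(Function('k')(-12), Add(Mul(2, Add(6, -3)), 261)) = Mul(Add(Rational(-1, 4), Mul(Rational(1, 4), -12)), Add(Mul(2, Add(6, -3)), 261)) = Mul(Add(Rational(-1, 4), -3), Add(Mul(2, 3), 261)) = Mul(Rational(-13, 4), Add(6, 261)) = Mul(Rational(-13, 4), 267) = Rational(-3471, 4)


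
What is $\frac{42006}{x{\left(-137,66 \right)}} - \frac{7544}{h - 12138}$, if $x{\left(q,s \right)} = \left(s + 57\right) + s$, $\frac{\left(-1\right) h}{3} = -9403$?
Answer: $\frac{74850290}{337491} \approx 221.78$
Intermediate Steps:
$h = 28209$ ($h = \left(-3\right) \left(-9403\right) = 28209$)
$x{\left(q,s \right)} = 57 + 2 s$ ($x{\left(q,s \right)} = \left(57 + s\right) + s = 57 + 2 s$)
$\frac{42006}{x{\left(-137,66 \right)}} - \frac{7544}{h - 12138} = \frac{42006}{57 + 2 \cdot 66} - \frac{7544}{28209 - 12138} = \frac{42006}{57 + 132} - \frac{7544}{28209 - 12138} = \frac{42006}{189} - \frac{7544}{16071} = 42006 \cdot \frac{1}{189} - \frac{7544}{16071} = \frac{14002}{63} - \frac{7544}{16071} = \frac{74850290}{337491}$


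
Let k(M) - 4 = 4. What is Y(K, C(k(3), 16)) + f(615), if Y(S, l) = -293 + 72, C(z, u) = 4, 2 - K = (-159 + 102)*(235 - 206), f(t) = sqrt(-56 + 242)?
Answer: -221 + sqrt(186) ≈ -207.36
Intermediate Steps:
f(t) = sqrt(186)
k(M) = 8 (k(M) = 4 + 4 = 8)
K = 1655 (K = 2 - (-159 + 102)*(235 - 206) = 2 - (-57)*29 = 2 - 1*(-1653) = 2 + 1653 = 1655)
Y(S, l) = -221
Y(K, C(k(3), 16)) + f(615) = -221 + sqrt(186)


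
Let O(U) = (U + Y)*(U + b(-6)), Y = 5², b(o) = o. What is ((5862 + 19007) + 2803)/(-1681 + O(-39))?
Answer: -27672/1051 ≈ -26.329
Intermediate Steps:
Y = 25
O(U) = (-6 + U)*(25 + U) (O(U) = (U + 25)*(U - 6) = (25 + U)*(-6 + U) = (-6 + U)*(25 + U))
((5862 + 19007) + 2803)/(-1681 + O(-39)) = ((5862 + 19007) + 2803)/(-1681 + (-150 + (-39)² + 19*(-39))) = (24869 + 2803)/(-1681 + (-150 + 1521 - 741)) = 27672/(-1681 + 630) = 27672/(-1051) = 27672*(-1/1051) = -27672/1051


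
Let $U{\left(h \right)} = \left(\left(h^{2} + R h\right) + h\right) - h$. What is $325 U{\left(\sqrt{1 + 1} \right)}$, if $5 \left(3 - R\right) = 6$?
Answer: $650 + 585 \sqrt{2} \approx 1477.3$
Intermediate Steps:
$R = \frac{9}{5}$ ($R = 3 - \frac{6}{5} = \frac{9}{5} \approx 1.8$)
$U{\left(h \right)} = h^{2} + \frac{9 h}{5}$ ($U{\left(h \right)} = \left(\left(h^{2} + \frac{9 h}{5}\right) + h\right) - h = \left(h^{2} + \frac{14 h}{5}\right) - h = h^{2} + \frac{9 h}{5}$)
$325 U{\left(\sqrt{1 + 1} \right)} = 325 \frac{\sqrt{1 + 1} \left(9 + 5 \sqrt{1 + 1}\right)}{5} = 325 \frac{\sqrt{2} \left(9 + 5 \sqrt{2}\right)}{5} = 65 \sqrt{2} \left(9 + 5 \sqrt{2}\right)$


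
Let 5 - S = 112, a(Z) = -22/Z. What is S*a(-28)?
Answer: -1177/14 ≈ -84.071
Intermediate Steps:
S = -107 (S = 5 - 1*112 = 5 - 112 = -107)
S*a(-28) = -(-2354)/(-28) = -(-2354)*(-1)/28 = -107*11/14 = -1177/14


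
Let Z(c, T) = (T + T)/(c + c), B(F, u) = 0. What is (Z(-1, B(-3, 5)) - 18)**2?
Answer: 324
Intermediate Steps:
Z(c, T) = T/c (Z(c, T) = (2*T)/((2*c)) = (2*T)*(1/(2*c)) = T/c)
(Z(-1, B(-3, 5)) - 18)**2 = (0/(-1) - 18)**2 = (0*(-1) - 18)**2 = (0 - 18)**2 = (-18)**2 = 324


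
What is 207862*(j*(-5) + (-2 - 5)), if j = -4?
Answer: 2702206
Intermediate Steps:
207862*(j*(-5) + (-2 - 5)) = 207862*(-4*(-5) + (-2 - 5)) = 207862*(20 - 7) = 207862*13 = 2702206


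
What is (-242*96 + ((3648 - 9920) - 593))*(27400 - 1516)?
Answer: -779030748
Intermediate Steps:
(-242*96 + ((3648 - 9920) - 593))*(27400 - 1516) = (-23232 + (-6272 - 593))*25884 = (-23232 - 6865)*25884 = -30097*25884 = -779030748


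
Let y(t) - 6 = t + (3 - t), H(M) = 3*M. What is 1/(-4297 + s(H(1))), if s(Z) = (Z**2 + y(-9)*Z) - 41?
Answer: -1/4302 ≈ -0.00023245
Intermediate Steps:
y(t) = 9 (y(t) = 6 + (t + (3 - t)) = 6 + 3 = 9)
s(Z) = -41 + Z**2 + 9*Z (s(Z) = (Z**2 + 9*Z) - 41 = -41 + Z**2 + 9*Z)
1/(-4297 + s(H(1))) = 1/(-4297 + (-41 + (3*1)**2 + 9*(3*1))) = 1/(-4297 + (-41 + 3**2 + 9*3)) = 1/(-4297 + (-41 + 9 + 27)) = 1/(-4297 - 5) = 1/(-4302) = -1/4302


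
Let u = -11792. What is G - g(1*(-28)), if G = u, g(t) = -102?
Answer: -11690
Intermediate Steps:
G = -11792
G - g(1*(-28)) = -11792 - 1*(-102) = -11792 + 102 = -11690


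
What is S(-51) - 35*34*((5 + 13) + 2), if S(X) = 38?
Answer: -23762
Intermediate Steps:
S(-51) - 35*34*((5 + 13) + 2) = 38 - 35*34*((5 + 13) + 2) = 38 - 1190*(18 + 2) = 38 - 1190*20 = 38 - 1*23800 = 38 - 23800 = -23762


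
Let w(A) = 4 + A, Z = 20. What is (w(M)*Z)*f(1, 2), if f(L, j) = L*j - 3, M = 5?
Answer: -180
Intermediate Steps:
f(L, j) = -3 + L*j
(w(M)*Z)*f(1, 2) = ((4 + 5)*20)*(-3 + 1*2) = (9*20)*(-3 + 2) = 180*(-1) = -180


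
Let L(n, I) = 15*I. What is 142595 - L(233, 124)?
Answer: 140735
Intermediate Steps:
142595 - L(233, 124) = 142595 - 15*124 = 142595 - 1*1860 = 142595 - 1860 = 140735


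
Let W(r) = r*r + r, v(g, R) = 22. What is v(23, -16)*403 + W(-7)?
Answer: 8908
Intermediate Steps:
W(r) = r + r**2 (W(r) = r**2 + r = r + r**2)
v(23, -16)*403 + W(-7) = 22*403 - 7*(1 - 7) = 8866 - 7*(-6) = 8866 + 42 = 8908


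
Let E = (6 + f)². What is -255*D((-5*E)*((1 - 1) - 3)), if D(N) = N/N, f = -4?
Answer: -255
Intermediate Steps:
E = 4 (E = (6 - 4)² = 2² = 4)
D(N) = 1
-255*D((-5*E)*((1 - 1) - 3)) = -255*1 = -255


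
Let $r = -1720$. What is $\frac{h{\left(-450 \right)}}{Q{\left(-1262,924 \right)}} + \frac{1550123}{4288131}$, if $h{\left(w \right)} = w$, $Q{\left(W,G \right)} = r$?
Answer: $\frac{459587051}{737558532} \approx 0.62312$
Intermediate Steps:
$Q{\left(W,G \right)} = -1720$
$\frac{h{\left(-450 \right)}}{Q{\left(-1262,924 \right)}} + \frac{1550123}{4288131} = - \frac{450}{-1720} + \frac{1550123}{4288131} = \left(-450\right) \left(- \frac{1}{1720}\right) + 1550123 \cdot \frac{1}{4288131} = \frac{45}{172} + \frac{1550123}{4288131} = \frac{459587051}{737558532}$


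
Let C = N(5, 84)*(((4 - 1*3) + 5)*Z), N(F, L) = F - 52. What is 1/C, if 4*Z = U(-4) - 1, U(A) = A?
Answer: 2/705 ≈ 0.0028369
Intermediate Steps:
N(F, L) = -52 + F
Z = -5/4 (Z = (-4 - 1)/4 = (¼)*(-5) = -5/4 ≈ -1.2500)
C = 705/2 (C = (-52 + 5)*(((4 - 1*3) + 5)*(-5/4)) = -47*((4 - 3) + 5)*(-5)/4 = -47*(1 + 5)*(-5)/4 = -282*(-5)/4 = -47*(-15/2) = 705/2 ≈ 352.50)
1/C = 1/(705/2) = 2/705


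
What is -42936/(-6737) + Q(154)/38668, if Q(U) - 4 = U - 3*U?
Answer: 414550300/65126579 ≈ 6.3653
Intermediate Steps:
Q(U) = 4 - 2*U (Q(U) = 4 + (U - 3*U) = 4 - 2*U)
-42936/(-6737) + Q(154)/38668 = -42936/(-6737) + (4 - 2*154)/38668 = -42936*(-1/6737) + (4 - 308)*(1/38668) = 42936/6737 - 304*1/38668 = 42936/6737 - 76/9667 = 414550300/65126579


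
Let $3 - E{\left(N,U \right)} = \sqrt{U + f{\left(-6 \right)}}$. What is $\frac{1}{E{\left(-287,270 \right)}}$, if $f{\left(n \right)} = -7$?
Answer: $- \frac{3}{254} - \frac{\sqrt{263}}{254} \approx -0.075659$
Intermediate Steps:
$E{\left(N,U \right)} = 3 - \sqrt{-7 + U}$ ($E{\left(N,U \right)} = 3 - \sqrt{U - 7} = 3 - \sqrt{-7 + U}$)
$\frac{1}{E{\left(-287,270 \right)}} = \frac{1}{3 - \sqrt{-7 + 270}} = \frac{1}{3 - \sqrt{263}}$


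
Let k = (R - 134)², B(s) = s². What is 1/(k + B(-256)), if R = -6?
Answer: 1/85136 ≈ 1.1746e-5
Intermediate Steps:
k = 19600 (k = (-6 - 134)² = (-140)² = 19600)
1/(k + B(-256)) = 1/(19600 + (-256)²) = 1/(19600 + 65536) = 1/85136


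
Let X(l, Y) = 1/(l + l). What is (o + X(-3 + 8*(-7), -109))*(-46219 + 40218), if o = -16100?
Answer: 11400705801/118 ≈ 9.6616e+7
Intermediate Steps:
X(l, Y) = 1/(2*l)
(o + X(-3 + 8*(-7), -109))*(-46219 + 40218) = (-16100 + 1/(2*(-3 + 8*(-7))))*(-46219 + 40218) = (-16100 + 1/(2*(-3 - 56)))*(-6001) = (-16100 + (½)/(-59))*(-6001) = (-16100 + (½)*(-1/59))*(-6001) = (-16100 - 1/118)*(-6001) = -1899801/118*(-6001) = 11400705801/118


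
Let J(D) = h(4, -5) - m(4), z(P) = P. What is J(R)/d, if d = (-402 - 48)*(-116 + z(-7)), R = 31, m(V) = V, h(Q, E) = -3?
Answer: -7/55350 ≈ -0.00012647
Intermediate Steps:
J(D) = -7 (J(D) = -3 - 1*4 = -3 - 4 = -7)
d = 55350 (d = (-402 - 48)*(-116 - 7) = -450*(-123) = 55350)
J(R)/d = -7/55350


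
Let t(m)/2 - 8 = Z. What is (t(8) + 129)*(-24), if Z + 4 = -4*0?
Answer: -3288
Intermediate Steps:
Z = -4 (Z = -4 - 4*0 = -4 + 0 = -4)
t(m) = 8 (t(m) = 16 + 2*(-4) = 16 - 8 = 8)
(t(8) + 129)*(-24) = (8 + 129)*(-24) = 137*(-24) = -3288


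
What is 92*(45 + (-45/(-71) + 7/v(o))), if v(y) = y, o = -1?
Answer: 252356/71 ≈ 3554.3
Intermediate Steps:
92*(45 + (-45/(-71) + 7/v(o))) = 92*(45 + (-45/(-71) + 7/(-1))) = 92*(45 + (-45*(-1/71) + 7*(-1))) = 92*(45 + (45/71 - 7)) = 92*(45 - 452/71) = 92*(2743/71) = 252356/71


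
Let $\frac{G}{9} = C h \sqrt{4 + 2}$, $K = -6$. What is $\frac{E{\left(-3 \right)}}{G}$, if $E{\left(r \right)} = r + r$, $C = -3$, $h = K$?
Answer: $- \frac{\sqrt{6}}{162} \approx -0.01512$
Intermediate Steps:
$h = -6$
$E{\left(r \right)} = 2 r$
$G = 162 \sqrt{6}$ ($G = 9 \left(-3\right) \left(-6\right) \sqrt{4 + 2} = 9 \cdot 18 \sqrt{6} = 162 \sqrt{6} \approx 396.82$)
$\frac{E{\left(-3 \right)}}{G} = \frac{2 \left(-3\right)}{162 \sqrt{6}} = - 6 \frac{\sqrt{6}}{972} = - \frac{\sqrt{6}}{162}$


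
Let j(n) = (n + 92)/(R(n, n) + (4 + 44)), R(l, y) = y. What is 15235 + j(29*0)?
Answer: 182843/12 ≈ 15237.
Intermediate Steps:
j(n) = (92 + n)/(48 + n) (j(n) = (n + 92)/(n + (4 + 44)) = (92 + n)/(n + 48) = (92 + n)/(48 + n))
15235 + j(29*0) = 15235 + (92 + 29*0)/(48 + 29*0) = 15235 + (92 + 0)/(48 + 0) = 15235 + 92/48 = 15235 + (1/48)*92 = 15235 + 23/12 = 182843/12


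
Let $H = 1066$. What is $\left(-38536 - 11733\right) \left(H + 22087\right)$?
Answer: $-1163878157$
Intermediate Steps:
$\left(-38536 - 11733\right) \left(H + 22087\right) = \left(-38536 - 11733\right) \left(1066 + 22087\right) = \left(-50269\right) 23153 = -1163878157$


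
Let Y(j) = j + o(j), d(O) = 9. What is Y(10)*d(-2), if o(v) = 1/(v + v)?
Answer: 1809/20 ≈ 90.450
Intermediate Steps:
o(v) = 1/(2*v)
Y(j) = j + 1/(2*j)
Y(10)*d(-2) = (10 + (½)/10)*9 = (10 + (½)*(⅒))*9 = (10 + 1/20)*9 = (201/20)*9 = 1809/20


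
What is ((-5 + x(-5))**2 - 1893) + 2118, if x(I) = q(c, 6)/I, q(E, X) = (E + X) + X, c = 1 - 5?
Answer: 6714/25 ≈ 268.56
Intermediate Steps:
c = -4
q(E, X) = E + 2*X
x(I) = 8/I (x(I) = (-4 + 2*6)/I = (-4 + 12)/I = 8/I)
((-5 + x(-5))**2 - 1893) + 2118 = ((-5 + 8/(-5))**2 - 1893) + 2118 = ((-5 + 8*(-1/5))**2 - 1893) + 2118 = ((-5 - 8/5)**2 - 1893) + 2118 = ((-33/5)**2 - 1893) + 2118 = (1089/25 - 1893) + 2118 = -46236/25 + 2118 = 6714/25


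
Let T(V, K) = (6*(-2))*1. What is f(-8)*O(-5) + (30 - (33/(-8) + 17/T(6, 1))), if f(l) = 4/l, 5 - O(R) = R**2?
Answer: 1093/24 ≈ 45.542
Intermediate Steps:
T(V, K) = -12 (T(V, K) = -12*1 = -12)
O(R) = 5 - R**2
f(-8)*O(-5) + (30 - (33/(-8) + 17/T(6, 1))) = (4/(-8))*(5 - 1*(-5)**2) + (30 - (33/(-8) + 17/(-12))) = (4*(-1/8))*(5 - 1*25) + (30 - (33*(-1/8) + 17*(-1/12))) = -(5 - 25)/2 + (30 - (-33/8 - 17/12)) = -1/2*(-20) + (30 - 1*(-133/24)) = 10 + (30 + 133/24) = 10 + 853/24 = 1093/24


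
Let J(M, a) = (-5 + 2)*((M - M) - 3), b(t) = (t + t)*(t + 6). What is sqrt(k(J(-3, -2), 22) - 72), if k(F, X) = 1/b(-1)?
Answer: I*sqrt(7210)/10 ≈ 8.4912*I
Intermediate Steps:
b(t) = 2*t*(6 + t) (b(t) = (2*t)*(6 + t) = 2*t*(6 + t))
J(M, a) = 9 (J(M, a) = -3*(0 - 3) = -3*(-3) = 9)
k(F, X) = -1/10 (k(F, X) = 1/(2*(-1)*(6 - 1)) = 1/(2*(-1)*5) = 1/(-10) = -1/10)
sqrt(k(J(-3, -2), 22) - 72) = sqrt(-1/10 - 72) = sqrt(-721/10) = I*sqrt(7210)/10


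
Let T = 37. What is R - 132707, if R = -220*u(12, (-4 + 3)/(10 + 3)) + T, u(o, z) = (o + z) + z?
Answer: -1758590/13 ≈ -1.3528e+5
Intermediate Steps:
u(o, z) = o + 2*z
R = -33399/13 (R = -220*(12 + 2*((-4 + 3)/(10 + 3))) + 37 = -220*(12 + 2*(-1/13)) + 37 = -220*(12 - 2/13) + 37 = -220*154/13 + 37 = -33880/13 + 37 = -33399/13 ≈ -2569.2)
R - 132707 = -33399/13 - 132707 = -1758590/13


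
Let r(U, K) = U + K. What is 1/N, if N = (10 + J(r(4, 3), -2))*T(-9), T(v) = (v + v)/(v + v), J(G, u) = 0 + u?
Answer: ⅛ ≈ 0.12500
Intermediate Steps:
r(U, K) = K + U
J(G, u) = u
T(v) = 1 (T(v) = (2*v)/((2*v)) = (2*v)*(1/(2*v)) = 1)
N = 8 (N = (10 - 2)*1 = 8*1 = 8)
1/N = 1/8 = ⅛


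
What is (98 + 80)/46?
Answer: 89/23 ≈ 3.8696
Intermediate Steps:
(98 + 80)/46 = (1/46)*178 = 89/23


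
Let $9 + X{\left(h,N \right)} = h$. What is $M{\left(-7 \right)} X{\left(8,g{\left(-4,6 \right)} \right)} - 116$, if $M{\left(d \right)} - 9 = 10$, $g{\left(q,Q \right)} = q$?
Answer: $-135$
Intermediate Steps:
$X{\left(h,N \right)} = -9 + h$
$M{\left(d \right)} = 19$ ($M{\left(d \right)} = 9 + 10 = 19$)
$M{\left(-7 \right)} X{\left(8,g{\left(-4,6 \right)} \right)} - 116 = 19 \left(-9 + 8\right) - 116 = 19 \left(-1\right) - 116 = -19 - 116 = -135$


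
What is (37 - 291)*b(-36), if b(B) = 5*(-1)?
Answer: 1270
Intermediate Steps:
b(B) = -5
(37 - 291)*b(-36) = (37 - 291)*(-5) = -254*(-5) = 1270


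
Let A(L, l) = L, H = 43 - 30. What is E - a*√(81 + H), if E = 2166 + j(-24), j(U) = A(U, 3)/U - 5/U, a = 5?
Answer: 52013/24 - 5*√94 ≈ 2118.7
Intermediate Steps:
H = 13
j(U) = 1 - 5/U (j(U) = U/U - 5/U = 1 - 5/U)
E = 52013/24 (E = 2166 + (-5 - 24)/(-24) = 2166 - 1/24*(-29) = 2166 + 29/24 = 52013/24 ≈ 2167.2)
E - a*√(81 + H) = 52013/24 - 5*√(81 + 13) = 52013/24 - 5*√94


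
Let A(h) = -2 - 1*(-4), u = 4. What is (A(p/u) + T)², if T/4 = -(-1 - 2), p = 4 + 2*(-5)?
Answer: 196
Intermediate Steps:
p = -6 (p = 4 - 10 = -6)
A(h) = 2 (A(h) = -2 + 4 = 2)
T = 12 (T = 4*(-(-1 - 2)) = 4*(-1*(-3)) = 4*3 = 12)
(A(p/u) + T)² = (2 + 12)² = 14² = 196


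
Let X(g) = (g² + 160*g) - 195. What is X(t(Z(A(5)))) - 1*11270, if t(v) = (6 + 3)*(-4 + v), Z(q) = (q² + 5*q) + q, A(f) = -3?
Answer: -16496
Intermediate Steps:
Z(q) = q² + 6*q
t(v) = -36 + 9*v (t(v) = 9*(-4 + v) = -36 + 9*v)
X(g) = -195 + g² + 160*g
X(t(Z(A(5)))) - 1*11270 = (-195 + (-36 + 9*(-3*(6 - 3)))² + 160*(-36 + 9*(-3*(6 - 3)))) - 1*11270 = (-195 + (-36 + 9*(-3*3))² + 160*(-36 + 9*(-3*3))) - 11270 = (-195 + (-36 + 9*(-9))² + 160*(-36 + 9*(-9))) - 11270 = (-195 + (-36 - 81)² + 160*(-36 - 81)) - 11270 = (-195 + (-117)² + 160*(-117)) - 11270 = (-195 + 13689 - 18720) - 11270 = -5226 - 11270 = -16496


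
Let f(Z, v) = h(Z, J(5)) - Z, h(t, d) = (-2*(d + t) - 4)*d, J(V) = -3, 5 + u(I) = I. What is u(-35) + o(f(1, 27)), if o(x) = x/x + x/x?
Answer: -38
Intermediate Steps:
u(I) = -5 + I
h(t, d) = d*(-4 - 2*d - 2*t) (h(t, d) = ((-2*d - 2*t) - 4)*d = (-4 - 2*d - 2*t)*d = d*(-4 - 2*d - 2*t))
f(Z, v) = -6 + 5*Z (f(Z, v) = -2*(-3)*(2 - 3 + Z) - Z = -2*(-3)*(-1 + Z) - Z = (-6 + 6*Z) - Z = -6 + 5*Z)
o(x) = 2 (o(x) = 1 + 1 = 2)
u(-35) + o(f(1, 27)) = (-5 - 35) + 2 = -40 + 2 = -38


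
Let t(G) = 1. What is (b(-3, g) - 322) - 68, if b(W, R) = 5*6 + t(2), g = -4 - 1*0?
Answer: -359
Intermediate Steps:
g = -4 (g = -4 + 0 = -4)
b(W, R) = 31 (b(W, R) = 5*6 + 1 = 30 + 1 = 31)
(b(-3, g) - 322) - 68 = (31 - 322) - 68 = -291 - 68 = -359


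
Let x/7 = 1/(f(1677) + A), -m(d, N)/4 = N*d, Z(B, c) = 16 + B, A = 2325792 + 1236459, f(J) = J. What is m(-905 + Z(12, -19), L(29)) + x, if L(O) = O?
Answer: 362565523303/3563928 ≈ 1.0173e+5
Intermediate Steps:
A = 3562251
m(d, N) = -4*N*d
x = 7/3563928 (x = 7/(1677 + 3562251) = 7/3563928 ≈ 1.9641e-6)
m(-905 + Z(12, -19), L(29)) + x = -4*29*(-905 + (16 + 12)) + 7/3563928 = -4*29*(-905 + 28) + 7/3563928 = -4*29*(-877) + 7/3563928 = 101732 + 7/3563928 = 362565523303/3563928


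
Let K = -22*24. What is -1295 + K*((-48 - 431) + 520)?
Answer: -22943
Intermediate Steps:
K = -528
-1295 + K*((-48 - 431) + 520) = -1295 - 528*((-48 - 431) + 520) = -1295 - 528*(-479 + 520) = -1295 - 528*41 = -1295 - 21648 = -22943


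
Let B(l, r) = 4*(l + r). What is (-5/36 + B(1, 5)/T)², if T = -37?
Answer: 1100401/1774224 ≈ 0.62022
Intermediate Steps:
B(l, r) = 4*l + 4*r
(-5/36 + B(1, 5)/T)² = (-5/36 + (4*1 + 4*5)/(-37))² = (-5*1/36 + (4 + 20)*(-1/37))² = (-5/36 + 24*(-1/37))² = (-5/36 - 24/37)² = (-1049/1332)² = 1100401/1774224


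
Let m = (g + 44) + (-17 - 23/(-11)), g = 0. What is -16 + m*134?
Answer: 42704/11 ≈ 3882.2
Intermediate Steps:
m = 320/11 (m = (0 + 44) + (-17 - 23/(-11)) = 44 + (-17 - 23*(-1)/11) = 44 + (-17 - 1*(-23/11)) = 44 + (-17 + 23/11) = 44 - 164/11 = 320/11 ≈ 29.091)
-16 + m*134 = -16 + (320/11)*134 = -16 + 42880/11 = 42704/11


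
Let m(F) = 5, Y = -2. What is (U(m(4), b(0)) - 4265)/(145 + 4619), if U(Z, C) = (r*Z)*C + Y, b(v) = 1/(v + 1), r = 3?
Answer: -1063/1191 ≈ -0.89253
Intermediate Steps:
b(v) = 1/(1 + v)
U(Z, C) = -2 + 3*C*Z (U(Z, C) = (3*Z)*C - 2 = 3*C*Z - 2 = -2 + 3*C*Z)
(U(m(4), b(0)) - 4265)/(145 + 4619) = ((-2 + 3*5/(1 + 0)) - 4265)/(145 + 4619) = ((-2 + 3*5/1) - 4265)/4764 = ((-2 + 3*1*5) - 4265)*(1/4764) = ((-2 + 15) - 4265)*(1/4764) = (13 - 4265)*(1/4764) = -4252*1/4764 = -1063/1191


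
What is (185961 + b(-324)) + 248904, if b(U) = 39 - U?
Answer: 435228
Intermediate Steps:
(185961 + b(-324)) + 248904 = (185961 + (39 - 1*(-324))) + 248904 = (185961 + (39 + 324)) + 248904 = (185961 + 363) + 248904 = 186324 + 248904 = 435228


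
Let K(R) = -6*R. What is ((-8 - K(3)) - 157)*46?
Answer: -6762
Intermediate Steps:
((-8 - K(3)) - 157)*46 = ((-8 - (-6)*3) - 157)*46 = ((-8 - 1*(-18)) - 157)*46 = ((-8 + 18) - 157)*46 = (10 - 157)*46 = -147*46 = -6762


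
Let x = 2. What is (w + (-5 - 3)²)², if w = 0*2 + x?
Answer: 4356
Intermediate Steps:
w = 2 (w = 0*2 + 2 = 0 + 2 = 2)
(w + (-5 - 3)²)² = (2 + (-5 - 3)²)² = (2 + (-8)²)² = (2 + 64)² = 66² = 4356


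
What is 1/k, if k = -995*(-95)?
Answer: 1/94525 ≈ 1.0579e-5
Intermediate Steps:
k = 94525
1/k = 1/94525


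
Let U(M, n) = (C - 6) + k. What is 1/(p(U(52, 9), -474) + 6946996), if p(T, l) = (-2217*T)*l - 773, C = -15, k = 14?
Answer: -1/409783 ≈ -2.4403e-6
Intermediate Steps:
U(M, n) = -7 (U(M, n) = (-15 - 6) + 14 = -21 + 14 = -7)
p(T, l) = -773 - 2217*T*l (p(T, l) = -2217*T*l - 773 = -773 - 2217*T*l)
1/(p(U(52, 9), -474) + 6946996) = 1/((-773 - 2217*(-7)*(-474)) + 6946996) = 1/((-773 - 7356006) + 6946996) = 1/(-7356779 + 6946996) = 1/(-409783) = -1/409783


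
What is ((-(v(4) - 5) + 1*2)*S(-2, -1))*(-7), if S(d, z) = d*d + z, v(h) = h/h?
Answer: -126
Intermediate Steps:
v(h) = 1
S(d, z) = z + d² (S(d, z) = d² + z = z + d²)
((-(v(4) - 5) + 1*2)*S(-2, -1))*(-7) = ((-(1 - 5) + 1*2)*(-1 + (-2)²))*(-7) = ((-1*(-4) + 2)*(-1 + 4))*(-7) = ((4 + 2)*3)*(-7) = (6*3)*(-7) = 18*(-7) = -126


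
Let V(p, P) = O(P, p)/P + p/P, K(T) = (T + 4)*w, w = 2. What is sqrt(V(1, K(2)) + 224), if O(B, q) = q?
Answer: sqrt(8070)/6 ≈ 14.972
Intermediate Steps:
K(T) = 8 + 2*T (K(T) = (T + 4)*2 = (4 + T)*2 = 8 + 2*T)
V(p, P) = 2*p/P (V(p, P) = p/P + p/P = 2*p/P)
sqrt(V(1, K(2)) + 224) = sqrt(2*1/(8 + 2*2) + 224) = sqrt(2*1/(8 + 4) + 224) = sqrt(2*1/12 + 224) = sqrt(2*1*(1/12) + 224) = sqrt(1/6 + 224) = sqrt(1345/6) = sqrt(8070)/6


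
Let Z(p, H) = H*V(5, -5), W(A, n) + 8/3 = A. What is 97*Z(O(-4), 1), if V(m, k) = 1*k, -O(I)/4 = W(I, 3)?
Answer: -485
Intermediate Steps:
W(A, n) = -8/3 + A
O(I) = 32/3 - 4*I (O(I) = -4*(-8/3 + I) = 32/3 - 4*I)
V(m, k) = k
Z(p, H) = -5*H (Z(p, H) = H*(-5) = -5*H)
97*Z(O(-4), 1) = 97*(-5*1) = 97*(-5) = -485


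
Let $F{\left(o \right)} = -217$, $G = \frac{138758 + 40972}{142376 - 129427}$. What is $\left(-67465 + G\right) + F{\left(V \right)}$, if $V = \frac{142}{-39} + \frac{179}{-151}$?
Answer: $- \frac{876234488}{12949} \approx -67668.0$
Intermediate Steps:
$G = \frac{179730}{12949} \approx 13.88$
$V = - \frac{28423}{5889}$ ($V = 142 \left(- \frac{1}{39}\right) + 179 \left(- \frac{1}{151}\right) = - \frac{142}{39} - \frac{179}{151} = - \frac{28423}{5889} \approx -4.8265$)
$\left(-67465 + G\right) + F{\left(V \right)} = \left(-67465 + \frac{179730}{12949}\right) - 217 = - \frac{873424555}{12949} - 217 = - \frac{876234488}{12949}$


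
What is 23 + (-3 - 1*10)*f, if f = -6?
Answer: 101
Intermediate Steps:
23 + (-3 - 1*10)*f = 23 + (-3 - 1*10)*(-6) = 23 + (-3 - 10)*(-6) = 23 - 13*(-6) = 23 + 78 = 101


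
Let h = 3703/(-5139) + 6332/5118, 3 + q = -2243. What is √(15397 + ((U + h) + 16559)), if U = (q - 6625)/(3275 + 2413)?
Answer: √6812792967420208389086/461735724 ≈ 178.76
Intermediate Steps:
q = -2246 (q = -3 - 2243 = -2246)
h = 2264699/4383567 (h = 3703*(-1/5139) + 6332*(1/5118) = -3703/5139 + 3166/2559 = 2264699/4383567 ≈ 0.51663)
U = -2957/1896 (U = (-2246 - 6625)/(3275 + 2413) = -8871/5688 = -8871*1/5688 = -2957/1896 ≈ -1.5596)
√(15397 + ((U + h) + 16559)) = √(15397 + ((-2957/1896 + 2264699/4383567) + 16559)) = √(15397 + (-2889446105/2770414344 + 16559)) = √(15397 + 45872401676191/2770414344) = √(88528471330759/2770414344) = √6812792967420208389086/461735724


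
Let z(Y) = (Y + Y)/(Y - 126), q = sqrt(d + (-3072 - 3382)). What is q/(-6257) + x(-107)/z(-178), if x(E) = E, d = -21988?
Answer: -8132/89 - I*sqrt(28442)/6257 ≈ -91.371 - 0.026953*I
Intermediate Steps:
q = I*sqrt(28442) (q = sqrt(-21988 + (-3072 - 3382)) = sqrt(-21988 - 6454) = sqrt(-28442) = I*sqrt(28442) ≈ 168.65*I)
z(Y) = 2*Y/(-126 + Y) (z(Y) = (2*Y)/(-126 + Y) = 2*Y/(-126 + Y))
q/(-6257) + x(-107)/z(-178) = (I*sqrt(28442))/(-6257) - 107/(2*(-178)/(-126 - 178)) = (I*sqrt(28442))*(-1/6257) - 107/(2*(-178)/(-304)) = -I*sqrt(28442)/6257 - 107/(2*(-178)*(-1/304)) = -I*sqrt(28442)/6257 - 107/89/76 = -I*sqrt(28442)/6257 - 107*76/89 = -I*sqrt(28442)/6257 - 8132/89 = -8132/89 - I*sqrt(28442)/6257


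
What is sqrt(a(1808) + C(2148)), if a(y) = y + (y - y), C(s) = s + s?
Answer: 2*sqrt(1526) ≈ 78.128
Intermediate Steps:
C(s) = 2*s
a(y) = y (a(y) = y + 0 = y)
sqrt(a(1808) + C(2148)) = sqrt(1808 + 2*2148) = sqrt(1808 + 4296) = sqrt(6104) = 2*sqrt(1526)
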